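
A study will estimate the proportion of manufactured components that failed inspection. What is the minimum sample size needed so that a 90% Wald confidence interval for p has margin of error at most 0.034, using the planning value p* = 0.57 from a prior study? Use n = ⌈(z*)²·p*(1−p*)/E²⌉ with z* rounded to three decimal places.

n = 574

z* = 1.645 at the 90% level.
p*(1−p*) = 0.57·0.43 = 0.2451.
(z*)²·p*(1−p*)/E² = 2.706025·0.2451/0.001156 = 573.743.
Rounding up, n = 574.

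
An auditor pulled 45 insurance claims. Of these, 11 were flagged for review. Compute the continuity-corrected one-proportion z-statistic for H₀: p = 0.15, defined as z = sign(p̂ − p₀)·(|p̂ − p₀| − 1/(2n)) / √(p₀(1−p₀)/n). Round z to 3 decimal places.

z = 1.566

With x = 11 successes in n = 45, p̂ = 0.24444. p̂ − p₀ = 0.094444.
1/(2n) = 0.011111.
Corrected numerator: |0.094444| − 0.011111 = 0.083333.
Null standard error: √(0.15·0.85/45) = √0.002833333 = 0.053229.
z = (+)0.083333/0.053229 = 1.566.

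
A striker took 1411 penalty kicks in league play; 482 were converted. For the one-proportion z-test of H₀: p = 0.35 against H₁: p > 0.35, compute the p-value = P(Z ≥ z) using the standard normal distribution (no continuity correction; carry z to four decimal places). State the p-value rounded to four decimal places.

p-value = 0.7458

The sample proportion is 482/1411 = 0.34160.
Null standard error: √(0.35·0.65/1411) = √0.000161233 = 0.012698.
z = (p̂ − p₀)/SE = (482/1411 − 0.35)/0.012698 ≈ -0.6614.
p-value = P(Z ≥ z) with z = -0.6614 → 0.7458.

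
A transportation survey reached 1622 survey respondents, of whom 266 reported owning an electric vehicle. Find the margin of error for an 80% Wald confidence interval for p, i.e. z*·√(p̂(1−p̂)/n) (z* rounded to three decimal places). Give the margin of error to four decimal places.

ME = 0.0118

The sample proportion is 266/1622 = 0.16400.
Standard error of p̂: √(0.137101/1622) = √0.000084526 = 0.009194.
For 80% confidence, z* = 1.282.
So ME = 0.0118.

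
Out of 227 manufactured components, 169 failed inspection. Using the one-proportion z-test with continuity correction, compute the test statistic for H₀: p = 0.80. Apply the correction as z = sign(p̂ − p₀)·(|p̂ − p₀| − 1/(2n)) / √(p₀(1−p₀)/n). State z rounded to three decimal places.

z = -2.008

The sample proportion is 169/227 = 0.74449. p̂ − p₀ = -0.055507.
1/(2n) = 0.002203.
Corrected numerator: |-0.055507| − 0.002203 = 0.053304.
SE₀ = √(0.80·0.20/227) = 0.026549.
z = −0.053304/0.026549 = -2.008.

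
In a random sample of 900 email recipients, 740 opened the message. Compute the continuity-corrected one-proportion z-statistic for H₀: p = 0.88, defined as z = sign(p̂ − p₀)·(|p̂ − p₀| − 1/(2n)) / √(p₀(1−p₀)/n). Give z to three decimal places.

p̂ = 740/900 = 0.82222. p̂ − p₀ = -0.057778.
Continuity correction 1/(2n) = 1/1800 = 0.000556.
Corrected numerator: |-0.057778| − 0.000556 = 0.057222.
Null standard error: √(0.88·0.12/900) = √0.000117333 = 0.010832.
z = (−)0.057222/0.010832 = -5.283.

z = -5.283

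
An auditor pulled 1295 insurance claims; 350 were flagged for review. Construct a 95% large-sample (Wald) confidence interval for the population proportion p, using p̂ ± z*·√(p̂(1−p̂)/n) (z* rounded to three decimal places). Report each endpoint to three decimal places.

(0.246, 0.294)

Sample proportion p̂ = 350/1295 = 0.27027.
Standard error of p̂: √(0.197224/1295) = √0.000152297 = 0.012341.
z* = 1.960 at the 95% level.
Margin of error: 1.960 × 0.012341 = 0.02419.
Interval: 0.27027 ± 0.02419 → (0.246, 0.294).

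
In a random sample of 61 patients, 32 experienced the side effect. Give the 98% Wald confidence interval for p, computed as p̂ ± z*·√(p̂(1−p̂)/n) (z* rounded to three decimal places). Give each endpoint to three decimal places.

p̂ = 32/61 = 0.52459.
SE(p̂) = √(0.52459·0.47541/61) = 0.063941.
z* = 2.326 at the 98% level.
Margin of error: 2.326 × 0.063941 = 0.14873.
Interval: 0.52459 ± 0.14873 → (0.376, 0.673).

(0.376, 0.673)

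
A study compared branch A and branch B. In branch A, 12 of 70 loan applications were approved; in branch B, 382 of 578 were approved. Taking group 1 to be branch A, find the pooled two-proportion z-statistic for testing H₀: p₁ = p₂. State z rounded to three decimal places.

z = -7.923

Sample proportions: p̂₁ = 12/70 = 0.17143 and p̂₂ = 382/578 = 0.66090.
Pooled p̂ = (12+382)/(70+578) = 394/648 = 0.60802.
SE = √[p̂(1−p̂)(1/n₁+1/n₂)] = √[0.60802·0.39198·(1/70+1/578)] ≈ 0.061782.
z = -0.48947/0.061782 = -7.923.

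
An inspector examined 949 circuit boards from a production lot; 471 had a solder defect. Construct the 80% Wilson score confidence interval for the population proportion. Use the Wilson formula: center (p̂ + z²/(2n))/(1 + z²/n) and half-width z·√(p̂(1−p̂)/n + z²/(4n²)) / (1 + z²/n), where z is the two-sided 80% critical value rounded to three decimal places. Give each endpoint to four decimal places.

Here p̂ = 471/949 = 0.49631 and z = 1.282 (z² = 1.643524).
Denominator 1 + z²/n = 1 + 1.643524/949 = 1.001732.
Center = (0.49631 + 0.000866)/1.001732 = 0.49632.
Radicand: p̂(1−p̂)/n + z²/(4n²) = 0.000263421 + 0.000000456 = 0.000263877.
Half-width = z·√(radicand)/denom = 1.282·0.016244/1.001732 = 0.02079.
So the interval runs from 0.4755 to 0.5171.

(0.4755, 0.5171)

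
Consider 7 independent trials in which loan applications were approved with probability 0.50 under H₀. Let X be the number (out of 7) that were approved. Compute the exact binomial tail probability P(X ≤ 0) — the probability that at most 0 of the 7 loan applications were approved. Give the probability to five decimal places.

X ~ Binomial(n=7, p=0.50).
P(X ≤ 0) = C(7,0)·0.50^0·0.50^7.
= 0.007812 = 0.00781.

P = 0.00781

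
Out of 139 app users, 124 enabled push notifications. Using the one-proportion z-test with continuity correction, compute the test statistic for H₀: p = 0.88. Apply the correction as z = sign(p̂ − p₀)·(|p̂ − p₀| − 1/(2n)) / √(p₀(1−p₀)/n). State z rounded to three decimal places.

With x = 124 successes in n = 139, p̂ = 0.89209. p̂ − p₀ = 0.012086.
1/(2n) = 0.003597.
Corrected numerator: |0.012086| − 0.003597 = 0.008489.
Null standard error: √(0.88·0.12/139) = √0.000759712 = 0.027563.
z = +0.008489/0.027563 = 0.308.

z = 0.308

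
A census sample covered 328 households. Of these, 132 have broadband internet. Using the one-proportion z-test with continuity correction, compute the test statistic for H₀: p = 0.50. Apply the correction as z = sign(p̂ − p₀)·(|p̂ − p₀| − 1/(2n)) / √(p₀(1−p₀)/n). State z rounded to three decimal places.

p̂ = 132/328 = 0.40244. p̂ − p₀ = -0.097561.
1/(2n) = 0.001524.
Corrected numerator: |-0.097561| − 0.001524 = 0.096037.
Under H₀, SE = √(p₀(1−p₀)/n) = √(0.50·0.50/328) = √0.000762195 = 0.027608.
z = −0.096037/0.027608 = -3.479.

z = -3.479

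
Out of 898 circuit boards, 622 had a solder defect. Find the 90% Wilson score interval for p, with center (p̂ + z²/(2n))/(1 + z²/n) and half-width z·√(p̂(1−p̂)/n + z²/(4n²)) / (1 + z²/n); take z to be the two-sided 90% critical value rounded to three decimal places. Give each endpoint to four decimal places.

p̂ = 622/898 = 0.69265; z = 1.645, so z² = 2.706025.
Denominator 1 + z²/n = 1 + 2.706025/898 = 1.003013.
Adjusted center: (0.69265 + z²/(2n))/1.003013 = 0.69207.
Radicand: p̂(1−p̂)/n + z²/(4n²) = 0.000237067 + 0.000000839 = 0.000237906.
Half-width = 1.645·√0.000237906/1.003013 = 0.02530.
Interval: 0.69207 ± 0.02530 → (0.6668, 0.7174).

(0.6668, 0.7174)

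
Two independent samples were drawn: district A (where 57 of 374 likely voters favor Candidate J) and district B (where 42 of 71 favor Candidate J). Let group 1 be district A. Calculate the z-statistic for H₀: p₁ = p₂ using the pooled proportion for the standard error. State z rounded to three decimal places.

p̂₁ = 57/374 = 0.15241, p̂₂ = 42/71 = 0.59155.
Pooling: p̂ = 99/445 = 0.22247.
SE = √[p̂(1−p̂)(1/n₁+1/n₂)] = √[0.22247·0.77753·(1/374+1/71)] ≈ 0.053841.
z = -0.43914/0.053841 = -8.156.

z = -8.156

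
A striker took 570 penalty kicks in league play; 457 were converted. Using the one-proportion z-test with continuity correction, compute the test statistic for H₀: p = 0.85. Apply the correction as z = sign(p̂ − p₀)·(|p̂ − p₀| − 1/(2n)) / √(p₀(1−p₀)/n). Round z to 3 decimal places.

z = -3.167

The sample proportion is 457/570 = 0.80175. p̂ − p₀ = -0.048246.
Continuity correction 1/(2n) = 1/1140 = 0.000877.
Corrected numerator: |-0.048246| − 0.000877 = 0.047369.
Under H₀, SE = √(p₀(1−p₀)/n) = √(0.85·0.15/570) = √0.000223684 = 0.014956.
z = (−)0.047369/0.014956 = -3.167.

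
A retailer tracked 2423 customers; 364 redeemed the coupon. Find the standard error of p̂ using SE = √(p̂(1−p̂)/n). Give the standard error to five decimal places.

SE = 0.00726

Sample proportion p̂ = 364/2423 = 0.15023.
p̂(1−p̂) = 0.15023·0.84977 = 0.127661.
SE = √(0.127661/2423) = √0.000052687 = 0.00726.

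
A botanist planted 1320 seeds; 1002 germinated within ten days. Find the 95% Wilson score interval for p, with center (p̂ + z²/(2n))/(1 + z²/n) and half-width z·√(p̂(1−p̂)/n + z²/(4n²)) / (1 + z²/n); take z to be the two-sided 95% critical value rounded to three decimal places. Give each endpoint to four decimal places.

(0.7353, 0.7814)

Here p̂ = 1002/1320 = 0.75909 and z = 1.960 (z² = 3.841600).
Denominator 1 + z²/n = 1 + 3.841600/1320 = 1.002910.
Adjusted center: (0.75909 + z²/(2n))/1.002910 = 0.75834.
Radicand: p̂(1−p̂)/n + z²/(4n²) = 0.000138539 + 0.000000551 = 0.000139090.
Half-width = 1.960·√0.000139090/1.002910 = 0.02305.
CI: 0.75834 ± 0.02305 = (0.7353, 0.7814).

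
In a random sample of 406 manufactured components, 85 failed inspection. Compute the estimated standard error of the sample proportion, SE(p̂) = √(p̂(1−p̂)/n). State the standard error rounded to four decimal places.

SE = 0.0202

With x = 85 successes in n = 406, p̂ = 0.20936.
p̂(1−p̂) = 0.165528.
Dividing by n and taking the root: √0.000407704 = 0.0202.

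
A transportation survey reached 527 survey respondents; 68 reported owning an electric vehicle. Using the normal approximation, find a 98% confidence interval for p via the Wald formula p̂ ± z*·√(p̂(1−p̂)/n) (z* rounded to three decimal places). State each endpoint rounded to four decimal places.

(0.0951, 0.1630)

With x = 68 successes in n = 527, p̂ = 0.12903.
Standard error of p̂: √(0.112383/527) = √0.000213250 = 0.014603.
For 98% confidence, z* = 2.326.
Margin = 2.326·0.014603 = 0.03397.
Interval: 0.12903 ± 0.03397 → (0.0951, 0.1630).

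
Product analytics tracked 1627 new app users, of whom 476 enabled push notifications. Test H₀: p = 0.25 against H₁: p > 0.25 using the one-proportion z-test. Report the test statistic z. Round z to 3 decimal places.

z = 3.965

With x = 476 successes in n = 1627, p̂ = 0.29256.
Under H₀, SE = √(p₀(1−p₀)/n) = √(0.25·0.75/1627) = √0.000115243 = 0.010735.
z = (p̂ − p₀)/SE = (0.29256 − 0.25)/0.010735 = 3.965.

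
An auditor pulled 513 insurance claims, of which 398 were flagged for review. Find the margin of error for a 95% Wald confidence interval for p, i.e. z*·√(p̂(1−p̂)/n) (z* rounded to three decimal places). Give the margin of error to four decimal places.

ME = 0.0361

The sample proportion is 398/513 = 0.77583.
SE = √(p̂(1−p̂)/n) = √(0.173919/513) = 0.018413.
The 95% critical value is z* = 1.960.
ME = 1.960·0.018413 = 0.0361.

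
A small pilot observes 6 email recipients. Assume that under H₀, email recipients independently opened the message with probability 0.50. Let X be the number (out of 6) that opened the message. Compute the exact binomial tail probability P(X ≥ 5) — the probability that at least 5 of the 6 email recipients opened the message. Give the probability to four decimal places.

P = 0.1094

X ~ Binomial(n=6, p=0.50).
P(X ≥ 5) = C(6,5)·0.50^5·0.50^1 + C(6,6)·0.50^6·0.50^0.
= 0.093750 + 0.015625 = 0.1094.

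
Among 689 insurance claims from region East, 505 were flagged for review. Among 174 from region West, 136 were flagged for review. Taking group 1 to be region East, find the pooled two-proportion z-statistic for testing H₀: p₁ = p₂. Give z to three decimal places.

z = -1.312

Sample proportions: p̂₁ = 505/689 = 0.73295 and p̂₂ = 136/174 = 0.78161.
Pooled p̂ = (505+136)/(689+174) = 641/863 = 0.74276.
SE = √[p̂(1−p̂)(1/n₁+1/n₂)] = √[0.74276·0.25724·(1/689+1/174)] ≈ 0.037087.
z = -0.04866/0.037087 = -1.312.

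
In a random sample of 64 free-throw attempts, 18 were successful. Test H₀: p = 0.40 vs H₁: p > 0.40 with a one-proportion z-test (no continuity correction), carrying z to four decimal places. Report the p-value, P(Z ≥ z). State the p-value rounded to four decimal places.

p̂ = 18/64 = 0.28125.
Null standard error: √(0.40·0.60/64) = √0.003750000 = 0.061237.
z = (p̂ − p₀)/SE = (18/64 − 0.40)/0.061237 ≈ -1.9392.
From the standard normal, P(Z ≥ z) = 0.9738.

p-value = 0.9738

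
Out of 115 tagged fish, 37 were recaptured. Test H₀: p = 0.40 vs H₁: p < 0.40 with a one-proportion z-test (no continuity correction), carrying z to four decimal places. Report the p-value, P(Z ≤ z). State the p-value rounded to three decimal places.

Sample proportion p̂ = 37/115 = 0.32174.
SE₀ = √(0.40·0.60/115) = 0.045683.
Test statistic (full precision, shown to 4 dp): z = (37/115 − 0.40)/SE₀ ≈ -1.7131.
From the standard normal, P(Z ≤ z) = 0.043.

p-value = 0.043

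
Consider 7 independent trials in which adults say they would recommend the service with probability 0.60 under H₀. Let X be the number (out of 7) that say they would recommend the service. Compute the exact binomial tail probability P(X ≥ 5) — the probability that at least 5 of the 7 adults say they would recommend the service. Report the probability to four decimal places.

P = 0.4199

X ~ Binomial(n=7, p=0.60).
P(X ≥ 5) = C(7,5)·0.60^5·0.40^2 + C(7,6)·0.60^6·0.40^1 + C(7,7)·0.60^7·0.40^0.
= 0.261274 + 0.130637 + 0.027994 = 0.4199.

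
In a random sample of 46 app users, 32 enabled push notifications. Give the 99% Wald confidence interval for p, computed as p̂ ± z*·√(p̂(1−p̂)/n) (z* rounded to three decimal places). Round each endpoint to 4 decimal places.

(0.5209, 0.8704)

With x = 32 successes in n = 46, p̂ = 0.69565.
SE = √(p̂(1−p̂)/n) = √(0.211720/46) = 0.067843.
The 99% critical value is z* = 2.576.
Margin = 2.576·0.067843 = 0.17476.
CI: 0.69565 ± 0.17476 = (0.5209, 0.8704).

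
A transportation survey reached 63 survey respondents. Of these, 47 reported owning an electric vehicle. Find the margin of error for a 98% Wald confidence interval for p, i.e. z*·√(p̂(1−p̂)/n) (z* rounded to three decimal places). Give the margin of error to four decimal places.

ME = 0.1276

p̂ = 47/63 = 0.74603.
SE = √(p̂(1−p̂)/n) = √(0.189468/63) = 0.054840.
The 98% critical value is z* = 2.326.
ME = 2.326·0.054840 = 0.1276.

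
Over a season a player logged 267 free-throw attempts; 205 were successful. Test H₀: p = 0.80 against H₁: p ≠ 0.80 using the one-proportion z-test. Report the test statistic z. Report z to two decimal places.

z = -1.32

p̂ = 205/267 = 0.76779.
SE₀ = √(0.80·0.20/267) = 0.024480.
Test statistic: z = -0.03221/0.024480 = -1.32.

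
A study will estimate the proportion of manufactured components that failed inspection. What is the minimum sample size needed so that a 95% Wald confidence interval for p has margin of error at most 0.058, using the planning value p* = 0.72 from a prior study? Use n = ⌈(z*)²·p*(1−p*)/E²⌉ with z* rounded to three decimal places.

z* = 1.960 at the 95% level.
p*(1−p*) = 0.72·0.28 = 0.2016.
Required n before rounding: 3.841600 × 0.2016 / 0.058² = 230.222.
Rounding up, n = 231.

n = 231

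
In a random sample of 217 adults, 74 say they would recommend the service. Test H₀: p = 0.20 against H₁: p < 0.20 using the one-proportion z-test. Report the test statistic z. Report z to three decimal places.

The sample proportion is 74/217 = 0.34101.
SE₀ = √(0.20·0.80/217) = 0.027154.
z = (0.34101 − 0.20)/0.027154 = 0.14101/0.027154 = 5.193.

z = 5.193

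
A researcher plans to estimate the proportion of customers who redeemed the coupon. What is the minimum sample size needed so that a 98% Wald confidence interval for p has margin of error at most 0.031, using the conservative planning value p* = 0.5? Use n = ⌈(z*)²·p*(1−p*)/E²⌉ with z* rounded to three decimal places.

z* = 2.326 at the 98% level.
p*(1−p*) = 0.50·0.50 = 0.2500.
Required n before rounding: 5.410276 × 0.2500 / 0.031² = 1407.460.
⌈1407.460⌉ = 1408.

n = 1408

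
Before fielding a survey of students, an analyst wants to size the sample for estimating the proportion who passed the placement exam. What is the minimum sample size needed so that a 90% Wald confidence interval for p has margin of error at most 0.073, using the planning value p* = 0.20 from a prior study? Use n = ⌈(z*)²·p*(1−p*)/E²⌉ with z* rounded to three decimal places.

n = 82

For 90% confidence, z* = 1.645.
p*(1−p*) = 0.20·0.80 = 0.1600.
Required n before rounding: 2.706025 × 0.1600 / 0.073² = 81.247.
⌈81.247⌉ = 82.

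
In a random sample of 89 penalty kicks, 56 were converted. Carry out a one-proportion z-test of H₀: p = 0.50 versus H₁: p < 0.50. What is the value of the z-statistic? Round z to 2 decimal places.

z = 2.44

Sample proportion p̂ = 56/89 = 0.62921.
SE₀ = √(0.50·0.50/89) = 0.053000.
Test statistic: z = 0.12921/0.053000 = 2.44.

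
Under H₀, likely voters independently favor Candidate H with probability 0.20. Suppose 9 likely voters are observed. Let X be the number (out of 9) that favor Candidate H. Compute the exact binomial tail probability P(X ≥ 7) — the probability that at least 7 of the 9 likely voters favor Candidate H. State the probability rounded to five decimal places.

X is binomial with n = 9 and p = 0.20.
P(X ≥ 7) = C(9,7)·0.20^7·0.80^2 + C(9,8)·0.20^8·0.80^1 + C(9,9)·0.20^9·0.80^0.
= 0.000295 + 0.000018 + 0.000001 = 0.00031.

P = 0.00031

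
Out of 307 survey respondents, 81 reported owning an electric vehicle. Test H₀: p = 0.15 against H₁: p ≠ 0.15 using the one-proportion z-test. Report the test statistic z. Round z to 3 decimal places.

p̂ = 81/307 = 0.26384.
SE₀ = √(0.15·0.85/307) = 0.020379.
Test statistic: z = 0.11384/0.020379 = 5.586.

z = 5.586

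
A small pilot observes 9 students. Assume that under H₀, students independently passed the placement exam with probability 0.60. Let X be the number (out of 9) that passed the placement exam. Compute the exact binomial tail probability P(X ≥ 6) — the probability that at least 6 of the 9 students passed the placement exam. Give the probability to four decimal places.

P = 0.4826

X ~ Binomial(n=9, p=0.60).
P(X ≥ 6) = C(9,6)·0.60^6·0.40^3 + C(9,7)·0.60^7·0.40^2 + C(9,8)·0.60^8·0.40^1 + C(9,9)·0.60^9·0.40^0.
= 0.250823 + 0.161243 + 0.060466 + 0.010078 = 0.4826.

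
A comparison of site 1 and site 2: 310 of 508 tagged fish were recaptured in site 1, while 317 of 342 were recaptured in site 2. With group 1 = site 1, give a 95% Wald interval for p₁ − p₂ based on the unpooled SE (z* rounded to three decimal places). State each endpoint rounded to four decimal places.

(-0.3673, -0.2661)

p̂₁ = 310/508 = 0.61024, p̂₂ = 317/342 = 0.92690; p̂₁ − p̂₂ = -0.31666.
Unpooled SE = √(p̂₁(1−p̂₁)/n₁ + p̂₂(1−p̂₂)/n₂) = √(0.000468205 + 0.000198117) = 0.025813.
For 95% confidence, z* = 1.960. Margin = 1.960·0.025813 = 0.05059.
Interval: -0.31666 ± 0.05059 → (-0.3673, -0.2661).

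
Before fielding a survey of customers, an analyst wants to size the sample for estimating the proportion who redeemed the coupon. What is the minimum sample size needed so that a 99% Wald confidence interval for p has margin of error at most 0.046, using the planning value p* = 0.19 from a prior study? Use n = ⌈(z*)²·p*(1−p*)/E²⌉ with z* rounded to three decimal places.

For 99% confidence, z* = 2.576.
p*(1−p*) = 0.1539.
(z*)²·p*(1−p*)/E² = 6.635776·0.1539/0.002116 = 482.630.
Rounding up, n = 483.

n = 483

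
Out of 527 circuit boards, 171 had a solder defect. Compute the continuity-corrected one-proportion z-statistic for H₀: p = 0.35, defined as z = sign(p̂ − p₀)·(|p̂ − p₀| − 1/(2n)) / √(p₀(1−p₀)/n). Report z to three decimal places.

The sample proportion is 171/527 = 0.32448. p̂ − p₀ = -0.025522.
1/(2n) = 0.000949.
Corrected numerator: |-0.025522| − 0.000949 = 0.024573.
Under H₀, SE = √(p₀(1−p₀)/n) = √(0.35·0.65/527) = √0.000431689 = 0.020777.
z = (−)0.024573/0.020777 = -1.183.

z = -1.183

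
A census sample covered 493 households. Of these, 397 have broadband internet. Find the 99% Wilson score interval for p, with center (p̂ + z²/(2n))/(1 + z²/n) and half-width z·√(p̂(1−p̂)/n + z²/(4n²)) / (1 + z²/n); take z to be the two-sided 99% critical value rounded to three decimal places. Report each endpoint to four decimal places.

(0.7554, 0.8470)

p̂ = 397/493 = 0.80527; z = 2.576, so z² = 6.635776.
Denominator 1 + z²/n = 1 + 6.635776/493 = 1.013460.
Center = (0.80527 + 0.006730)/1.013460 = 0.80122.
Radicand: p̂(1−p̂)/n + z²/(4n²) = 0.000318069 + 0.000006826 = 0.000324895.
Half-width = z·√(radicand)/denom = 2.576·0.018025/1.013460 = 0.04582.
So the interval runs from 0.7554 to 0.8470.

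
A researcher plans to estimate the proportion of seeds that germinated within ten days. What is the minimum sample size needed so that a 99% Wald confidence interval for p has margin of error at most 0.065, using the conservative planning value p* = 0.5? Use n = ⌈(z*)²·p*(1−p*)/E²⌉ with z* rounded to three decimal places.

The 99% critical value is z* = 2.576.
p*(1−p*) = 0.2500.
(z*)²·p*(1−p*)/E² = 6.635776·0.2500/0.004225 = 392.649.
⌈392.649⌉ = 393.

n = 393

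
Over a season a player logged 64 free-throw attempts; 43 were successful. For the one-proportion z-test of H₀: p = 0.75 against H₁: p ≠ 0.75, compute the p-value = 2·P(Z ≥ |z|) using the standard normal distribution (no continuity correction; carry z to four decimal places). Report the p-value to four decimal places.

p̂ = 43/64 = 0.67188.
Under H₀, SE = √(p₀(1−p₀)/n) = √(0.75·0.25/64) = √0.002929688 = 0.054127.
Test statistic (full precision, shown to 4 dp): z = (43/64 − 0.75)/SE₀ ≈ -1.4434.
p-value = 2·P(Z ≥ |z|) with z = -1.4434 → 0.1489.

p-value = 0.1489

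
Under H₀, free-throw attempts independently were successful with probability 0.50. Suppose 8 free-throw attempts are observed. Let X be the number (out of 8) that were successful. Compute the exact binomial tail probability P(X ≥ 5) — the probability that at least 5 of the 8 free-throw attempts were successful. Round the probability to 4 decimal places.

P = 0.3633

X ~ Binomial(n=8, p=0.50).
P(X ≥ 5) = C(8,5)·0.50^5·0.50^3 + C(8,6)·0.50^6·0.50^2 + C(8,7)·0.50^7·0.50^1 + C(8,8)·0.50^8·0.50^0.
= 0.218750 + 0.109375 + 0.031250 + 0.003906 = 0.3633.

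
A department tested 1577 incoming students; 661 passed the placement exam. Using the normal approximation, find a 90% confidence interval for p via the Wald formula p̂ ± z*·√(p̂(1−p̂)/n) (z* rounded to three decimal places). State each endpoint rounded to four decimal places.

(0.3987, 0.4396)

The sample proportion is 661/1577 = 0.41915.
SE = √(p̂(1−p̂)/n) = √(0.243463/1577) = 0.012425.
The 90% critical value is z* = 1.645.
Margin of error: 1.645 × 0.012425 = 0.02044.
CI: 0.41915 ± 0.02044 = (0.3987, 0.4396).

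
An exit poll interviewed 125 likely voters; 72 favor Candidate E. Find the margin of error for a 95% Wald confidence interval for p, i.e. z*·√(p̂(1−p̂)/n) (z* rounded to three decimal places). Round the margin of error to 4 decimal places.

ME = 0.0866

The sample proportion is 72/125 = 0.57600.
SE(p̂) = √(0.57600·0.42400/125) = 0.044202.
For 95% confidence, z* = 1.960.
ME = 1.960·0.044202 = 0.0866.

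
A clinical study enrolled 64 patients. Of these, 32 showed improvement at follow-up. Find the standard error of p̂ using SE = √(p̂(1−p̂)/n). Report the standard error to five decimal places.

SE = 0.06250

With x = 32 successes in n = 64, p̂ = 0.50000.
p̂(1−p̂) = 0.50000·0.50000 = 0.250000.
SE = √(0.250000/64) = 0.06250.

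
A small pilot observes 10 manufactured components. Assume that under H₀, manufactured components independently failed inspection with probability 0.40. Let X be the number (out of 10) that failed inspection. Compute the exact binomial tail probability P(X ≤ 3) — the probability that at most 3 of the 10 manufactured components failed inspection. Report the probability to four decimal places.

X ~ Binomial(n=10, p=0.40).
P(X ≤ 3) = C(10,0)·0.40^0·0.60^10 + C(10,1)·0.40^1·0.60^9 + C(10,2)·0.40^2·0.60^8 + C(10,3)·0.40^3·0.60^7.
= 0.006047 + 0.040311 + 0.120932 + 0.214991 = 0.3823.

P = 0.3823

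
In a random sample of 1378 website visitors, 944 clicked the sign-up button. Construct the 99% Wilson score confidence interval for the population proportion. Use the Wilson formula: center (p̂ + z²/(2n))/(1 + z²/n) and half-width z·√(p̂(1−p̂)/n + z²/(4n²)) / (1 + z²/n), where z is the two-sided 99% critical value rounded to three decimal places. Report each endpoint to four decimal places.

(0.6520, 0.7163)

p̂ = 944/1378 = 0.68505; z = 2.576, so z² = 6.635776.
Denominator 1 + z²/n = 1 + 6.635776/1378 = 1.004816.
Adjusted center: (0.68505 + z²/(2n))/1.004816 = 0.68416.
Radicand: p̂(1−p̂)/n + z²/(4n²) = 0.000156572 + 0.000000874 = 0.000157446.
Half-width = z·√(radicand)/denom = 2.576·0.012548/1.004816 = 0.03217.
So the interval runs from 0.6520 to 0.7163.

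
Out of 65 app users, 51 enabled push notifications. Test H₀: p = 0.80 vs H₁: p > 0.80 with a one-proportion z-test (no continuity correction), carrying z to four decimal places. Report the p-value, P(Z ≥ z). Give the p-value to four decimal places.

p̂ = 51/65 = 0.78462.
Under H₀, SE = √(p₀(1−p₀)/n) = √(0.80·0.20/65) = √0.002461538 = 0.049614.
z = (p̂ − p₀)/SE = (51/65 − 0.80)/0.049614 ≈ -0.3101.
p-value = P(Z ≥ z) with z = -0.3101 → 0.6218.

p-value = 0.6218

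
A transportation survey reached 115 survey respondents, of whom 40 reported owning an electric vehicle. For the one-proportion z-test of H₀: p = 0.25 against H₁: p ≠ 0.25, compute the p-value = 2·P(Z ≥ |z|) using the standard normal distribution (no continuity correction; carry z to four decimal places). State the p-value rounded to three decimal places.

p-value = 0.015

The sample proportion is 40/115 = 0.34783.
Under H₀, SE = √(p₀(1−p₀)/n) = √(0.25·0.75/115) = √0.001630435 = 0.040379.
Test statistic (full precision, shown to 4 dp): z = (40/115 − 0.25)/SE₀ ≈ 2.4227.
p-value = 2·P(Z ≥ |z|) with z = 2.4227 → 0.015.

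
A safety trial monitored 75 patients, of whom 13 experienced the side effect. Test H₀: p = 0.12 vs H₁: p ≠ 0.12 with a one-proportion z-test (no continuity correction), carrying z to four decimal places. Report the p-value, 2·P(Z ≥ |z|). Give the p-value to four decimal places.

The sample proportion is 13/75 = 0.17333.
Under H₀, SE = √(p₀(1−p₀)/n) = √(0.12·0.88/75) = √0.001408000 = 0.037523.
z = (p̂ − p₀)/SE = (13/75 − 0.12)/0.037523 ≈ 1.4213.
From the standard normal, 2·P(Z ≥ |z|) = 0.1552.

p-value = 0.1552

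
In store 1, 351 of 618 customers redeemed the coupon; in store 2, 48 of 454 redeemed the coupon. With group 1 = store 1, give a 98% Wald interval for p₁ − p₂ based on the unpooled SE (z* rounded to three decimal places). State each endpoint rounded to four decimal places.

p̂₁ = 0.56796, p̂₂ = 0.10573, so the observed difference is 0.46223.
SE = √(0.000397057 + 0.000208257) = √0.000605314 = 0.024603.
The 98% critical value is z* = 2.326. Margin of error = 0.05723.
CI: 0.46223 ± 0.05723 = (0.4050, 0.5195).

(0.4050, 0.5195)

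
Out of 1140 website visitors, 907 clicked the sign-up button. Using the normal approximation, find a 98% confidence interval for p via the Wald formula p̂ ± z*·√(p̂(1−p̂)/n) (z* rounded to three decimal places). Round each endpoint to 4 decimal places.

The sample proportion is 907/1140 = 0.79561.
SE(p̂) = √(0.79561·0.20439/1140) = 0.011943.
The 98% critical value is z* = 2.326.
Margin of error: 2.326 × 0.011943 = 0.02778.
CI: 0.79561 ± 0.02778 = (0.7678, 0.8234).

(0.7678, 0.8234)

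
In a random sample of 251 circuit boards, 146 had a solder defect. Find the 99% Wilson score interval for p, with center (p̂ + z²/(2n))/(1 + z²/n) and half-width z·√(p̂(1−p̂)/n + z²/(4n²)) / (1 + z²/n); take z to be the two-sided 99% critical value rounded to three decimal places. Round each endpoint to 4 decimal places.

(0.5004, 0.6588)

p̂ = 146/251 = 0.58167; z = 2.576, so z² = 6.635776.
Denominator 1 + z²/n = 1 + 6.635776/251 = 1.026437.
Adjusted center: (0.58167 + z²/(2n))/1.026437 = 0.57957.
Radicand: p̂(1−p̂)/n + z²/(4n²) = 0.000969440 + 0.000026332 = 0.000995772.
Half-width = 2.576·√0.000995772/1.026437 = 0.07919.
So the interval runs from 0.5004 to 0.6588.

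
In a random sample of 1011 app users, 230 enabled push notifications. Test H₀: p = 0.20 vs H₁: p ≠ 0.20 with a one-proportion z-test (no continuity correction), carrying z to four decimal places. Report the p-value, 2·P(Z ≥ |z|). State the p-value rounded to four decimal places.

p-value = 0.0288

The sample proportion is 230/1011 = 0.22750.
SE₀ = √(0.20·0.80/1011) = 0.012580.
z = (p̂ − p₀)/SE = (230/1011 − 0.20)/0.012580 ≈ 2.1858.
From the standard normal, 2·P(Z ≥ |z|) = 0.0288.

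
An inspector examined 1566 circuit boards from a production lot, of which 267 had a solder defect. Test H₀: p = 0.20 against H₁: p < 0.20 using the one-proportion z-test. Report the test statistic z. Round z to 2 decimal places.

The sample proportion is 267/1566 = 0.17050.
Null standard error: √(0.20·0.80/1566) = √0.000102171 = 0.010108.
z = (p̂ − p₀)/SE = (0.17050 − 0.20)/0.010108 = -2.92.

z = -2.92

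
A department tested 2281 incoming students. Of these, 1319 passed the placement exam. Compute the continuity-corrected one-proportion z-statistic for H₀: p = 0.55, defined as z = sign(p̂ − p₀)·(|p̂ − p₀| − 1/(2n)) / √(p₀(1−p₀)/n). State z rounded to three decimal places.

With x = 1319 successes in n = 2281, p̂ = 0.57826. p̂ − p₀ = 0.028255.
1/(2n) = 0.000219.
Corrected numerator: |0.028255| − 0.000219 = 0.028036.
Null standard error: √(0.55·0.45/2281) = √0.000108505 = 0.010417.
z = +0.028036/0.010417 = 2.691.

z = 2.691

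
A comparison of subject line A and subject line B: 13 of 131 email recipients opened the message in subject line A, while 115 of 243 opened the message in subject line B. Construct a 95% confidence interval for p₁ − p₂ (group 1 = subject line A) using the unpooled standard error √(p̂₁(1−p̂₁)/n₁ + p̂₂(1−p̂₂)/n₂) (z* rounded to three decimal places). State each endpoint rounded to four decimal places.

(-0.4550, -0.2930)

p̂₁ = 0.09924, p̂₂ = 0.47325, so the observed difference is -0.37401.
SE = √(0.000682357 + 0.001025862) = √0.001708219 = 0.041331.
z* = 1.960 at the 95% level. Margin of error = 0.08101.
CI: -0.37401 ± 0.08101 = (-0.4550, -0.2930).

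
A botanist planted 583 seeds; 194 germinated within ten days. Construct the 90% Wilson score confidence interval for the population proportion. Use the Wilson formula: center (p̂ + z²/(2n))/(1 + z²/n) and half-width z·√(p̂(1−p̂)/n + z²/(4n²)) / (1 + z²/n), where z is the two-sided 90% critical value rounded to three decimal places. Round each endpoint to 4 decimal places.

(0.3015, 0.3656)

Here p̂ = 194/583 = 0.33276 and z = 1.645 (z² = 2.706025).
1 + z²/n = 1.004642.
Adjusted center: (0.33276 + z²/(2n))/1.004642 = 0.33353.
Radicand: p̂(1−p̂)/n + z²/(4n²) = 0.000380843 + 0.000001990 = 0.000382833.
Half-width = 1.645·√0.000382833/1.004642 = 0.03204.
CI: 0.33353 ± 0.03204 = (0.3015, 0.3656).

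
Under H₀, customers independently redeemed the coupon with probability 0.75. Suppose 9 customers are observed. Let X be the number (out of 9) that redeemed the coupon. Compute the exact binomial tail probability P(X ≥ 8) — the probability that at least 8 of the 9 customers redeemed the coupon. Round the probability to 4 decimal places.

P = 0.3003

X is binomial with n = 9 and p = 0.75.
P(X ≥ 8) = C(9,8)·0.75^8·0.25^1 + C(9,9)·0.75^9·0.25^0.
= 0.225254 + 0.075085 = 0.3003.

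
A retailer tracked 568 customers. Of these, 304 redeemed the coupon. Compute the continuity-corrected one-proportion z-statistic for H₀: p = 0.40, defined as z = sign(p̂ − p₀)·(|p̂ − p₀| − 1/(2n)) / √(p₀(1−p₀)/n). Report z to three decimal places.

z = 6.535

The sample proportion is 304/568 = 0.53521. p̂ − p₀ = 0.135211.
1/(2n) = 0.000880.
Corrected numerator: |0.135211| − 0.000880 = 0.134331.
SE₀ = √(0.40·0.60/568) = 0.020556.
z = +0.134331/0.020556 = 6.535.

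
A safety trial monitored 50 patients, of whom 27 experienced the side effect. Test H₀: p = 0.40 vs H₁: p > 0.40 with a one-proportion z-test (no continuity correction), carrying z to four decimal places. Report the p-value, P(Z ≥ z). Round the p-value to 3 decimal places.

p̂ = 27/50 = 0.54000.
Under H₀, SE = √(p₀(1−p₀)/n) = √(0.40·0.60/50) = √0.004800000 = 0.069282.
z = (p̂ − p₀)/SE = (27/50 − 0.40)/0.069282 ≈ 2.0207.
From the standard normal, P(Z ≥ z) = 0.022.

p-value = 0.022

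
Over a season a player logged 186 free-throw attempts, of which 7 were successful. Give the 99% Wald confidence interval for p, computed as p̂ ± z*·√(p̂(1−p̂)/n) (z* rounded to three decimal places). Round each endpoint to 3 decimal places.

(0.002, 0.074)

Sample proportion p̂ = 7/186 = 0.03763.
Standard error of p̂: √(0.036218/186) = √0.000194721 = 0.013954.
The 99% critical value is z* = 2.576.
Margin = 2.576·0.013954 = 0.03595.
CI: 0.03763 ± 0.03595 = (0.002, 0.074).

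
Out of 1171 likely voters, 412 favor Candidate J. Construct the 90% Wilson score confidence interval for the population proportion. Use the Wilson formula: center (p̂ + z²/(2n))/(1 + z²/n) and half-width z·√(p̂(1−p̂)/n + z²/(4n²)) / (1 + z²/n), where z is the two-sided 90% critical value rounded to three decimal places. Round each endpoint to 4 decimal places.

Here p̂ = 412/1171 = 0.35184 and z = 1.645 (z² = 2.706025).
1 + z²/n = 1.002311.
Center = (0.35184 + 0.001155)/1.002311 = 0.35218.
Radicand: p̂(1−p̂)/n + z²/(4n²) = 0.000194746 + 0.000000493 = 0.000195239.
Half-width = 1.645·√0.000195239/1.002311 = 0.02293.
Interval: 0.35218 ± 0.02293 → (0.3292, 0.3751).

(0.3292, 0.3751)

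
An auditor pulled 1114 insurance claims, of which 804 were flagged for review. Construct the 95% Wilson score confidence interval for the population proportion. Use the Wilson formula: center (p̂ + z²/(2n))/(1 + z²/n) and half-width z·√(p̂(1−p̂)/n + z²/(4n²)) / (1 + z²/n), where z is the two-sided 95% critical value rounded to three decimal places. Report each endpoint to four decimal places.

p̂ = 804/1114 = 0.72172; z = 1.960, so z² = 3.841600.
1 + z²/n = 1.003448.
Adjusted center: (0.72172 + z²/(2n))/1.003448 = 0.72096.
Radicand: p̂(1−p̂)/n + z²/(4n²) = 0.000180286 + 0.000000774 = 0.000181060.
Half-width = z·√(radicand)/denom = 1.960·0.013456/1.003448 = 0.02628.
So the interval runs from 0.6947 to 0.7472.

(0.6947, 0.7472)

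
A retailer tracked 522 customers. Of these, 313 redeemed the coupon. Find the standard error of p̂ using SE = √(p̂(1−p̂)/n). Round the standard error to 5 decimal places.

SE = 0.02145

p̂ = 313/522 = 0.59962.
p̂(1−p̂) = 0.240076.
SE = √(0.240076/522) = √0.000459916 = 0.02145.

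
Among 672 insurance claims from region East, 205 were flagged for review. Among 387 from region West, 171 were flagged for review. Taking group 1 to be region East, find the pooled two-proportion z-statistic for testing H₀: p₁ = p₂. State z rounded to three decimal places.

Sample proportions: p̂₁ = 205/672 = 0.30506 and p̂₂ = 171/387 = 0.44186.
Pooled p̂ = (205+171)/(672+387) = 376/1059 = 0.35505.
SE = √[p̂(1−p̂)(1/n₁+1/n₂)] = √[0.35505·0.64495·(1/672+1/387)] ≈ 0.030536.
z = -0.13680/0.030536 = -4.480.

z = -4.480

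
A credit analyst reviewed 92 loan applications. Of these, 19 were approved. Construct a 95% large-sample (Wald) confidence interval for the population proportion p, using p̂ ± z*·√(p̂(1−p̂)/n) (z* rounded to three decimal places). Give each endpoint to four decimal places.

The sample proportion is 19/92 = 0.20652.
SE = √(p̂(1−p̂)/n) = √(0.163871/92) = 0.042204.
z* = 1.960 at the 95% level.
Margin = 1.960·0.042204 = 0.08272.
CI: 0.20652 ± 0.08272 = (0.1238, 0.2892).

(0.1238, 0.2892)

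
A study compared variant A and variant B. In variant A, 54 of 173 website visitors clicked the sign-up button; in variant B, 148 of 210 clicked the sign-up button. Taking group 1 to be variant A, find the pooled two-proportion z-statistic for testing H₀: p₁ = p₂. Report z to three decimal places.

Sample proportions: p̂₁ = 54/173 = 0.31214 and p̂₂ = 148/210 = 0.70476.
Pooled p̂ = (54+148)/(173+210) = 202/383 = 0.52742.
SE = √[p̂(1−p̂)(1/n₁+1/n₂)] = √[0.52742·0.47258·(1/173+1/210)] ≈ 0.051261.
z = -0.39262/0.051261 = -7.659.

z = -7.659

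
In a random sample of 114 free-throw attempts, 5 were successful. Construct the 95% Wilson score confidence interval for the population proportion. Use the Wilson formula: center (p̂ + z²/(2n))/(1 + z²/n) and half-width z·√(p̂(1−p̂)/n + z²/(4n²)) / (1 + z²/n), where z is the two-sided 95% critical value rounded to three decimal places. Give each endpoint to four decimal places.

p̂ = 5/114 = 0.04386; z = 1.960, so z² = 3.841600.
Denominator 1 + z²/n = 1 + 3.841600/114 = 1.033698.
Adjusted center: (0.04386 + z²/(2n))/1.033698 = 0.05873.
Radicand: p̂(1−p̂)/n + z²/(4n²) = 0.000367859 + 0.000073900 = 0.000441759.
Half-width = z·√(radicand)/denom = 1.960·0.021018/1.033698 = 0.03985.
So the interval runs from 0.0189 to 0.0986.

(0.0189, 0.0986)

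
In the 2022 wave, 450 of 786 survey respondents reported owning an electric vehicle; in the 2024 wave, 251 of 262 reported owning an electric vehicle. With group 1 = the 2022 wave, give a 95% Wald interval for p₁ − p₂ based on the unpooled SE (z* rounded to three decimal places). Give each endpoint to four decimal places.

(-0.4278, -0.3432)

p̂₁ = 450/786 = 0.57252, p̂₂ = 251/262 = 0.95802; p̂₁ − p̂₂ = -0.38550.
Unpooled SE = √(p̂₁(1−p̂₁)/n₁ + p̂₂(1−p̂₂)/n₂) = √(0.000311375 + 0.000153519) = 0.021561.
For 95% confidence, z* = 1.960. Margin = 1.960·0.021561 = 0.04226.
So the interval runs from -0.4278 to -0.3432.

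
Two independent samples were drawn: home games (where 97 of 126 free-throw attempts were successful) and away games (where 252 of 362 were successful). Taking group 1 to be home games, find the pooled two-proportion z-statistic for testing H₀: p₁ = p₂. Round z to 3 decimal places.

p̂₁ = 97/126 = 0.76984, p̂₂ = 252/362 = 0.69613.
Pooling: p̂ = 349/488 = 0.71516.
Pooled SE = √[0.2037045·0.01069894] ≈ 0.046684.
z = 0.07371/0.046684 = 1.579.

z = 1.579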